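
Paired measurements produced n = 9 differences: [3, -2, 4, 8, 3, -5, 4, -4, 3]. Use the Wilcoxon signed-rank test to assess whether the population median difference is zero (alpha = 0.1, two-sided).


Step 1: Drop any zero differences (none here) and take |d_i|.
|d| = [3, 2, 4, 8, 3, 5, 4, 4, 3]
Step 2: Midrank |d_i| (ties get averaged ranks).
ranks: |3|->3, |2|->1, |4|->6, |8|->9, |3|->3, |5|->8, |4|->6, |4|->6, |3|->3
Step 3: Attach original signs; sum ranks with positive sign and with negative sign.
W+ = 3 + 6 + 9 + 3 + 6 + 3 = 30
W- = 1 + 8 + 6 = 15
(Check: W+ + W- = 45 should equal n(n+1)/2 = 45.)
Step 4: Test statistic W = min(W+, W-) = 15.
Step 5: Ties in |d|, so use the tie-corrected normal approximation.
        E[W] = n(n+1)/4 = 9*10/4 = 22.5.
        Tie groups: |d|=3 (t=3), |d|=4 (t=3); sum(t^3 - t) = 48.
        Var[W] = n(n+1)(2n+1)/24 - sum(t^3-t)/48 = 1710/24 - 48/48 = 70.25.
        z = (W - E[W]) / sqrt(Var[W]) = (15 - 22.5) / 8.3815 = -0.8948.
        Two-sided p = 2*Phi(z) = 0.370881.
Step 6: alpha = 0.1. fail to reject H0.

W+ = 30, W- = 15, W = min = 15, p = 0.370881, fail to reject H0.


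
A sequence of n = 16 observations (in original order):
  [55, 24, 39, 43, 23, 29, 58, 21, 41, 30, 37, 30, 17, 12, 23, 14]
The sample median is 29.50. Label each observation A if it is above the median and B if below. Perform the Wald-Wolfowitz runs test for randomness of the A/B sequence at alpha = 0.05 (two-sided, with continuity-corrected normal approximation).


Step 1: Compute median = 29.50; label A = above, B = below.
Labels in order: ABAABBABAAAABBBB  (n_A = 8, n_B = 8)
Step 2: Count runs R = 8.
Step 3: Under H0 (random ordering), E[R] = 2*n_A*n_B/(n_A+n_B) + 1 = 2*8*8/16 + 1 = 9.0000.
        Var[R] = 2*n_A*n_B*(2*n_A*n_B - n_A - n_B) / ((n_A+n_B)^2 * (n_A+n_B-1)) = 14336/3840 = 3.7333.
        SD[R] = 1.9322.
Step 4: Continuity-corrected z = (R + 0.5 - E[R]) / SD[R] = (8 + 0.5 - 9.0000) / 1.9322 = -0.2588.
Step 5: Two-sided p-value via normal approximation = 2*(1 - Phi(|z|)) = 0.795809.
Step 6: alpha = 0.05. fail to reject H0.

R = 8, z = -0.2588, p = 0.795809, fail to reject H0.


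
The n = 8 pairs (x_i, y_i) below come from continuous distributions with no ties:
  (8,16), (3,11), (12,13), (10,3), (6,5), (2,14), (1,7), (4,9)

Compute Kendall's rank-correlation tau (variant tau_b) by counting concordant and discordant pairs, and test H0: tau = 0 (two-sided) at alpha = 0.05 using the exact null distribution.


Step 1: Enumerate the 28 unordered pairs (i,j) with i<j and classify each by sign(x_j-x_i) * sign(y_j-y_i).
  (1,2):dx=-5,dy=-5->C; (1,3):dx=+4,dy=-3->D; (1,4):dx=+2,dy=-13->D; (1,5):dx=-2,dy=-11->C
  (1,6):dx=-6,dy=-2->C; (1,7):dx=-7,dy=-9->C; (1,8):dx=-4,dy=-7->C; (2,3):dx=+9,dy=+2->C
  (2,4):dx=+7,dy=-8->D; (2,5):dx=+3,dy=-6->D; (2,6):dx=-1,dy=+3->D; (2,7):dx=-2,dy=-4->C
  (2,8):dx=+1,dy=-2->D; (3,4):dx=-2,dy=-10->C; (3,5):dx=-6,dy=-8->C; (3,6):dx=-10,dy=+1->D
  (3,7):dx=-11,dy=-6->C; (3,8):dx=-8,dy=-4->C; (4,5):dx=-4,dy=+2->D; (4,6):dx=-8,dy=+11->D
  (4,7):dx=-9,dy=+4->D; (4,8):dx=-6,dy=+6->D; (5,6):dx=-4,dy=+9->D; (5,7):dx=-5,dy=+2->D
  (5,8):dx=-2,dy=+4->D; (6,7):dx=-1,dy=-7->C; (6,8):dx=+2,dy=-5->D; (7,8):dx=+3,dy=+2->C
Step 2: C = 13, D = 15, total pairs = 28.
Step 3: tau = (C - D)/(n(n-1)/2) = (13 - 15)/28 = -0.071429.
Step 4: Exact two-sided p-value (enumerate n! = 40320 permutations of y under H0): p = 0.904861.
Step 5: alpha = 0.05. fail to reject H0.

tau_b = -0.0714 (C=13, D=15), p = 0.904861, fail to reject H0.


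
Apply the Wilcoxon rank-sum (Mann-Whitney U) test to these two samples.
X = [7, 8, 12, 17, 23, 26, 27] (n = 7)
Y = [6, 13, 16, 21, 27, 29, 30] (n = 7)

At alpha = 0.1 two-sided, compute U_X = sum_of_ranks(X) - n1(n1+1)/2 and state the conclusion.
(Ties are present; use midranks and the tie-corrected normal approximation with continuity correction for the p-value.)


Step 1: Combine and sort all 14 observations; assign midranks.
sorted (value, group): (6,Y), (7,X), (8,X), (12,X), (13,Y), (16,Y), (17,X), (21,Y), (23,X), (26,X), (27,X), (27,Y), (29,Y), (30,Y)
ranks: 6->1, 7->2, 8->3, 12->4, 13->5, 16->6, 17->7, 21->8, 23->9, 26->10, 27->11.5, 27->11.5, 29->13, 30->14
Step 2: Rank sum for X: R1 = 2 + 3 + 4 + 7 + 9 + 10 + 11.5 = 46.5.
Step 3: U_X = R1 - n1(n1+1)/2 = 46.5 - 7*8/2 = 46.5 - 28 = 18.5.
       U_Y = n1*n2 - U_X = 49 - 18.5 = 30.5.
Step 4: Ties are present, so use the tie-corrected normal approximation (with continuity correction) for the p-value.
Step 5: p-value = 0.481721; compare to alpha = 0.1. fail to reject H0.

U_X = 18.5, p = 0.481721, fail to reject H0 at alpha = 0.1.


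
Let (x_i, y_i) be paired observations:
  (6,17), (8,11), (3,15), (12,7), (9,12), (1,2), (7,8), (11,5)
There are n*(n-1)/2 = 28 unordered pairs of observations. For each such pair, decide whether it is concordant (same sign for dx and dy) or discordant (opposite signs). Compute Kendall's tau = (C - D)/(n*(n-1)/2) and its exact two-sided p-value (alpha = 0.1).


Step 1: Enumerate the 28 unordered pairs (i,j) with i<j and classify each by sign(x_j-x_i) * sign(y_j-y_i).
  (1,2):dx=+2,dy=-6->D; (1,3):dx=-3,dy=-2->C; (1,4):dx=+6,dy=-10->D; (1,5):dx=+3,dy=-5->D
  (1,6):dx=-5,dy=-15->C; (1,7):dx=+1,dy=-9->D; (1,8):dx=+5,dy=-12->D; (2,3):dx=-5,dy=+4->D
  (2,4):dx=+4,dy=-4->D; (2,5):dx=+1,dy=+1->C; (2,6):dx=-7,dy=-9->C; (2,7):dx=-1,dy=-3->C
  (2,8):dx=+3,dy=-6->D; (3,4):dx=+9,dy=-8->D; (3,5):dx=+6,dy=-3->D; (3,6):dx=-2,dy=-13->C
  (3,7):dx=+4,dy=-7->D; (3,8):dx=+8,dy=-10->D; (4,5):dx=-3,dy=+5->D; (4,6):dx=-11,dy=-5->C
  (4,7):dx=-5,dy=+1->D; (4,8):dx=-1,dy=-2->C; (5,6):dx=-8,dy=-10->C; (5,7):dx=-2,dy=-4->C
  (5,8):dx=+2,dy=-7->D; (6,7):dx=+6,dy=+6->C; (6,8):dx=+10,dy=+3->C; (7,8):dx=+4,dy=-3->D
Step 2: C = 12, D = 16, total pairs = 28.
Step 3: tau = (C - D)/(n(n-1)/2) = (12 - 16)/28 = -0.142857.
Step 4: Exact two-sided p-value (enumerate n! = 40320 permutations of y under H0): p = 0.719544.
Step 5: alpha = 0.1. fail to reject H0.

tau_b = -0.1429 (C=12, D=16), p = 0.719544, fail to reject H0.


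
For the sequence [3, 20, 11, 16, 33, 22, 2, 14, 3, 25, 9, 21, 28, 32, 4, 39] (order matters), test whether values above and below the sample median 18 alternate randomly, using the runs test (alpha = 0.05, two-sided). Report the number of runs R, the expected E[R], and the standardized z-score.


Step 1: Compute median = 18; label A = above, B = below.
Labels in order: BABBAABBBABAAABA  (n_A = 8, n_B = 8)
Step 2: Count runs R = 10.
Step 3: Under H0 (random ordering), E[R] = 2*n_A*n_B/(n_A+n_B) + 1 = 2*8*8/16 + 1 = 9.0000.
        Var[R] = 2*n_A*n_B*(2*n_A*n_B - n_A - n_B) / ((n_A+n_B)^2 * (n_A+n_B-1)) = 14336/3840 = 3.7333.
        SD[R] = 1.9322.
Step 4: Continuity-corrected z = (R - 0.5 - E[R]) / SD[R] = (10 - 0.5 - 9.0000) / 1.9322 = 0.2588.
Step 5: Two-sided p-value via normal approximation = 2*(1 - Phi(|z|)) = 0.795809.
Step 6: alpha = 0.05. fail to reject H0.

R = 10, z = 0.2588, p = 0.795809, fail to reject H0.


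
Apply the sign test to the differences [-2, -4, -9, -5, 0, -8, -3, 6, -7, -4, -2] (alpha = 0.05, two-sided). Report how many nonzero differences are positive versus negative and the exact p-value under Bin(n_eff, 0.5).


Step 1: Discard zero differences. Original n = 11; n_eff = number of nonzero differences = 10.
Nonzero differences (with sign): -2, -4, -9, -5, -8, -3, +6, -7, -4, -2
Step 2: Count signs: positive = 1, negative = 9.
Step 3: Under H0: P(positive) = 0.5, so the number of positives S ~ Bin(10, 0.5).
Step 4: Two-sided exact p-value = sum of Bin(10,0.5) probabilities at or below the observed probability = 0.021484.
Step 5: alpha = 0.05. reject H0.

n_eff = 10, pos = 1, neg = 9, p = 0.021484, reject H0.


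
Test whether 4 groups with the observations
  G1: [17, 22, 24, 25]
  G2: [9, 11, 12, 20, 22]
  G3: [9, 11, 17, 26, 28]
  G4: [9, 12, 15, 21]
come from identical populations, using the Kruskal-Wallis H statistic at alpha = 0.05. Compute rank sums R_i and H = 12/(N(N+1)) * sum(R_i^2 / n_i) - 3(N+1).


Step 1: Combine all N = 18 observations and assign midranks.
sorted (value, group, rank): (9,G2,2), (9,G3,2), (9,G4,2), (11,G2,4.5), (11,G3,4.5), (12,G2,6.5), (12,G4,6.5), (15,G4,8), (17,G1,9.5), (17,G3,9.5), (20,G2,11), (21,G4,12), (22,G1,13.5), (22,G2,13.5), (24,G1,15), (25,G1,16), (26,G3,17), (28,G3,18)
Step 2: Sum ranks within each group.
R_1 = 54 (n_1 = 4)
R_2 = 37.5 (n_2 = 5)
R_3 = 51 (n_3 = 5)
R_4 = 28.5 (n_4 = 4)
Step 3: H = 12/(N(N+1)) * sum(R_i^2/n_i) - 3(N+1)
     = 12/(18*19) * (54^2/4 + 37.5^2/5 + 51^2/5 + 28.5^2/4) - 3*19
     = 0.035088 * 1733.51 - 57
     = 3.825000.
Step 4: Ties present; correction factor C = 1 - 48/(18^3 - 18) = 0.991744. Corrected H = 3.825000 / 0.991744 = 3.856842.
Step 5: Under H0, H ~ chi^2(3); p-value = 0.277343.
Step 6: alpha = 0.05. fail to reject H0.

H = 3.8568, df = 3, p = 0.277343, fail to reject H0.


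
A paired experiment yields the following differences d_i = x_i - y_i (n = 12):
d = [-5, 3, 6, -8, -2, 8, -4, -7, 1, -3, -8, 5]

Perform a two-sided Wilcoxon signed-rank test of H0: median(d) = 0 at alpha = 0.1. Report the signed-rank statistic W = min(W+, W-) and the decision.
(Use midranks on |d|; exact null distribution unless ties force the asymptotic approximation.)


Step 1: Drop any zero differences (none here) and take |d_i|.
|d| = [5, 3, 6, 8, 2, 8, 4, 7, 1, 3, 8, 5]
Step 2: Midrank |d_i| (ties get averaged ranks).
ranks: |5|->6.5, |3|->3.5, |6|->8, |8|->11, |2|->2, |8|->11, |4|->5, |7|->9, |1|->1, |3|->3.5, |8|->11, |5|->6.5
Step 3: Attach original signs; sum ranks with positive sign and with negative sign.
W+ = 3.5 + 8 + 11 + 1 + 6.5 = 30
W- = 6.5 + 11 + 2 + 5 + 9 + 3.5 + 11 = 48
(Check: W+ + W- = 78 should equal n(n+1)/2 = 78.)
Step 4: Test statistic W = min(W+, W-) = 30.
Step 5: Ties in |d|, so use the tie-corrected normal approximation.
        E[W] = n(n+1)/4 = 12*13/4 = 39.
        Tie groups: |d|=3 (t=2), |d|=5 (t=2), |d|=8 (t=3); sum(t^3 - t) = 36.
        Var[W] = n(n+1)(2n+1)/24 - sum(t^3-t)/48 = 3900/24 - 36/48 = 161.75.
        z = (W - E[W]) / sqrt(Var[W]) = (30 - 39) / 12.7181 = -0.7077.
        Two-sided p = 2*Phi(z) = 0.479161.
Step 6: alpha = 0.1. fail to reject H0.

W+ = 30, W- = 48, W = min = 30, p = 0.479161, fail to reject H0.


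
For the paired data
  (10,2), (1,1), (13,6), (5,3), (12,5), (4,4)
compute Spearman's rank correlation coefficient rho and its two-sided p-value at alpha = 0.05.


Step 1: Rank x and y separately (midranks; no ties here).
rank(x): 10->4, 1->1, 13->6, 5->3, 12->5, 4->2
rank(y): 2->2, 1->1, 6->6, 3->3, 5->5, 4->4
Step 2: d_i = R_x(i) - R_y(i); compute d_i^2.
  (4-2)^2=4, (1-1)^2=0, (6-6)^2=0, (3-3)^2=0, (5-5)^2=0, (2-4)^2=4
sum(d^2) = 8.
Step 3: rho = 1 - 6*8 / (6*(6^2 - 1)) = 1 - 48/210 = 0.771429.
Step 4: Under H0, t = rho * sqrt((n-2)/(1-rho^2)) = 2.4247 ~ t(4).
Step 5: Two-sided p-value from the t-distribution with 4 df = 0.072397.
Step 6: alpha = 0.05. fail to reject H0.

rho = 0.7714, p = 0.072397, fail to reject H0 at alpha = 0.05.


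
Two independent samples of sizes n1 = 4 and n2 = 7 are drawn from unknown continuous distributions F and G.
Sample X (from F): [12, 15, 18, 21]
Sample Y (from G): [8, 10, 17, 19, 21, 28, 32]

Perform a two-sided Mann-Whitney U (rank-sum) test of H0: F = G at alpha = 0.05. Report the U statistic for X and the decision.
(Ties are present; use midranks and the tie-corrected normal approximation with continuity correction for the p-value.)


Step 1: Combine and sort all 11 observations; assign midranks.
sorted (value, group): (8,Y), (10,Y), (12,X), (15,X), (17,Y), (18,X), (19,Y), (21,X), (21,Y), (28,Y), (32,Y)
ranks: 8->1, 10->2, 12->3, 15->4, 17->5, 18->6, 19->7, 21->8.5, 21->8.5, 28->10, 32->11
Step 2: Rank sum for X: R1 = 3 + 4 + 6 + 8.5 = 21.5.
Step 3: U_X = R1 - n1(n1+1)/2 = 21.5 - 4*5/2 = 21.5 - 10 = 11.5.
       U_Y = n1*n2 - U_X = 28 - 11.5 = 16.5.
Step 4: Ties are present, so use the tie-corrected normal approximation (with continuity correction) for the p-value.
Step 5: p-value = 0.704817; compare to alpha = 0.05. fail to reject H0.

U_X = 11.5, p = 0.704817, fail to reject H0 at alpha = 0.05.


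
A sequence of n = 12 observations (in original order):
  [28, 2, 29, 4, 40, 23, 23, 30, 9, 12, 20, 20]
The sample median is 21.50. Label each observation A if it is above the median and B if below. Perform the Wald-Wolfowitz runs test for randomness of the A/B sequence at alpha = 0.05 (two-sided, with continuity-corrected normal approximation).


Step 1: Compute median = 21.50; label A = above, B = below.
Labels in order: ABABAAAABBBB  (n_A = 6, n_B = 6)
Step 2: Count runs R = 6.
Step 3: Under H0 (random ordering), E[R] = 2*n_A*n_B/(n_A+n_B) + 1 = 2*6*6/12 + 1 = 7.0000.
        Var[R] = 2*n_A*n_B*(2*n_A*n_B - n_A - n_B) / ((n_A+n_B)^2 * (n_A+n_B-1)) = 4320/1584 = 2.7273.
        SD[R] = 1.6514.
Step 4: Continuity-corrected z = (R + 0.5 - E[R]) / SD[R] = (6 + 0.5 - 7.0000) / 1.6514 = -0.3028.
Step 5: Two-sided p-value via normal approximation = 2*(1 - Phi(|z|)) = 0.762069.
Step 6: alpha = 0.05. fail to reject H0.

R = 6, z = -0.3028, p = 0.762069, fail to reject H0.


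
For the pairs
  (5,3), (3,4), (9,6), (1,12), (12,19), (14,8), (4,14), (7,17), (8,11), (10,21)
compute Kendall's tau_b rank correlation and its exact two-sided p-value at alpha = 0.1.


Step 1: Enumerate the 45 unordered pairs (i,j) with i<j and classify each by sign(x_j-x_i) * sign(y_j-y_i).
  (1,2):dx=-2,dy=+1->D; (1,3):dx=+4,dy=+3->C; (1,4):dx=-4,dy=+9->D; (1,5):dx=+7,dy=+16->C
  (1,6):dx=+9,dy=+5->C; (1,7):dx=-1,dy=+11->D; (1,8):dx=+2,dy=+14->C; (1,9):dx=+3,dy=+8->C
  (1,10):dx=+5,dy=+18->C; (2,3):dx=+6,dy=+2->C; (2,4):dx=-2,dy=+8->D; (2,5):dx=+9,dy=+15->C
  (2,6):dx=+11,dy=+4->C; (2,7):dx=+1,dy=+10->C; (2,8):dx=+4,dy=+13->C; (2,9):dx=+5,dy=+7->C
  (2,10):dx=+7,dy=+17->C; (3,4):dx=-8,dy=+6->D; (3,5):dx=+3,dy=+13->C; (3,6):dx=+5,dy=+2->C
  (3,7):dx=-5,dy=+8->D; (3,8):dx=-2,dy=+11->D; (3,9):dx=-1,dy=+5->D; (3,10):dx=+1,dy=+15->C
  (4,5):dx=+11,dy=+7->C; (4,6):dx=+13,dy=-4->D; (4,7):dx=+3,dy=+2->C; (4,8):dx=+6,dy=+5->C
  (4,9):dx=+7,dy=-1->D; (4,10):dx=+9,dy=+9->C; (5,6):dx=+2,dy=-11->D; (5,7):dx=-8,dy=-5->C
  (5,8):dx=-5,dy=-2->C; (5,9):dx=-4,dy=-8->C; (5,10):dx=-2,dy=+2->D; (6,7):dx=-10,dy=+6->D
  (6,8):dx=-7,dy=+9->D; (6,9):dx=-6,dy=+3->D; (6,10):dx=-4,dy=+13->D; (7,8):dx=+3,dy=+3->C
  (7,9):dx=+4,dy=-3->D; (7,10):dx=+6,dy=+7->C; (8,9):dx=+1,dy=-6->D; (8,10):dx=+3,dy=+4->C
  (9,10):dx=+2,dy=+10->C
Step 2: C = 27, D = 18, total pairs = 45.
Step 3: tau = (C - D)/(n(n-1)/2) = (27 - 18)/45 = 0.200000.
Step 4: Exact two-sided p-value (enumerate n! = 3628800 permutations of y under H0): p = 0.484313.
Step 5: alpha = 0.1. fail to reject H0.

tau_b = 0.2000 (C=27, D=18), p = 0.484313, fail to reject H0.


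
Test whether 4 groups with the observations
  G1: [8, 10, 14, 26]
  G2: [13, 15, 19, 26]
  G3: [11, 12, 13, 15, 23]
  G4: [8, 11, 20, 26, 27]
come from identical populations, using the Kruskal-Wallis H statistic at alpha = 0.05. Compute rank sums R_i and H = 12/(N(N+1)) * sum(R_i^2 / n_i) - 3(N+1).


Step 1: Combine all N = 18 observations and assign midranks.
sorted (value, group, rank): (8,G1,1.5), (8,G4,1.5), (10,G1,3), (11,G3,4.5), (11,G4,4.5), (12,G3,6), (13,G2,7.5), (13,G3,7.5), (14,G1,9), (15,G2,10.5), (15,G3,10.5), (19,G2,12), (20,G4,13), (23,G3,14), (26,G1,16), (26,G2,16), (26,G4,16), (27,G4,18)
Step 2: Sum ranks within each group.
R_1 = 29.5 (n_1 = 4)
R_2 = 46 (n_2 = 4)
R_3 = 42.5 (n_3 = 5)
R_4 = 53 (n_4 = 5)
Step 3: H = 12/(N(N+1)) * sum(R_i^2/n_i) - 3(N+1)
     = 12/(18*19) * (29.5^2/4 + 46^2/4 + 42.5^2/5 + 53^2/5) - 3*19
     = 0.035088 * 1669.61 - 57
     = 1.582895.
Step 4: Ties present; correction factor C = 1 - 48/(18^3 - 18) = 0.991744. Corrected H = 1.582895 / 0.991744 = 1.596072.
Step 5: Under H0, H ~ chi^2(3); p-value = 0.660281.
Step 6: alpha = 0.05. fail to reject H0.

H = 1.5961, df = 3, p = 0.660281, fail to reject H0.


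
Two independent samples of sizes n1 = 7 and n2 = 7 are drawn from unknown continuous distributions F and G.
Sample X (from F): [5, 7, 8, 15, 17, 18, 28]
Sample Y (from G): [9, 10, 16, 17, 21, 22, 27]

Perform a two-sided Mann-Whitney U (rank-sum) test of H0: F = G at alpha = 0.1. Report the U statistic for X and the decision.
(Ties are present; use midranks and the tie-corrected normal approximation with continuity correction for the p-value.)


Step 1: Combine and sort all 14 observations; assign midranks.
sorted (value, group): (5,X), (7,X), (8,X), (9,Y), (10,Y), (15,X), (16,Y), (17,X), (17,Y), (18,X), (21,Y), (22,Y), (27,Y), (28,X)
ranks: 5->1, 7->2, 8->3, 9->4, 10->5, 15->6, 16->7, 17->8.5, 17->8.5, 18->10, 21->11, 22->12, 27->13, 28->14
Step 2: Rank sum for X: R1 = 1 + 2 + 3 + 6 + 8.5 + 10 + 14 = 44.5.
Step 3: U_X = R1 - n1(n1+1)/2 = 44.5 - 7*8/2 = 44.5 - 28 = 16.5.
       U_Y = n1*n2 - U_X = 49 - 16.5 = 32.5.
Step 4: Ties are present, so use the tie-corrected normal approximation (with continuity correction) for the p-value.
Step 5: p-value = 0.337373; compare to alpha = 0.1. fail to reject H0.

U_X = 16.5, p = 0.337373, fail to reject H0 at alpha = 0.1.


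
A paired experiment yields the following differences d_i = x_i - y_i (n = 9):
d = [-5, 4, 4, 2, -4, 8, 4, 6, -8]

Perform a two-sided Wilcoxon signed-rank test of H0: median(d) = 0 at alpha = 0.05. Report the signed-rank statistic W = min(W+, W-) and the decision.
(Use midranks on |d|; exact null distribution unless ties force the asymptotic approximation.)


Step 1: Drop any zero differences (none here) and take |d_i|.
|d| = [5, 4, 4, 2, 4, 8, 4, 6, 8]
Step 2: Midrank |d_i| (ties get averaged ranks).
ranks: |5|->6, |4|->3.5, |4|->3.5, |2|->1, |4|->3.5, |8|->8.5, |4|->3.5, |6|->7, |8|->8.5
Step 3: Attach original signs; sum ranks with positive sign and with negative sign.
W+ = 3.5 + 3.5 + 1 + 8.5 + 3.5 + 7 = 27
W- = 6 + 3.5 + 8.5 = 18
(Check: W+ + W- = 45 should equal n(n+1)/2 = 45.)
Step 4: Test statistic W = min(W+, W-) = 18.
Step 5: Ties in |d|, so use the tie-corrected normal approximation.
        E[W] = n(n+1)/4 = 9*10/4 = 22.5.
        Tie groups: |d|=4 (t=4), |d|=8 (t=2); sum(t^3 - t) = 66.
        Var[W] = n(n+1)(2n+1)/24 - sum(t^3-t)/48 = 1710/24 - 66/48 = 69.875.
        z = (W - E[W]) / sqrt(Var[W]) = (18 - 22.5) / 8.3591 = -0.5383.
        Two-sided p = 2*Phi(z) = 0.590347.
Step 6: alpha = 0.05. fail to reject H0.

W+ = 27, W- = 18, W = min = 18, p = 0.590347, fail to reject H0.


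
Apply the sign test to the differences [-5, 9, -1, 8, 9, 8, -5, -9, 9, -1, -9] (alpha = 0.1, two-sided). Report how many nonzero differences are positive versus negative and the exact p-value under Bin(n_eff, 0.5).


Step 1: Discard zero differences. Original n = 11; n_eff = number of nonzero differences = 11.
Nonzero differences (with sign): -5, +9, -1, +8, +9, +8, -5, -9, +9, -1, -9
Step 2: Count signs: positive = 5, negative = 6.
Step 3: Under H0: P(positive) = 0.5, so the number of positives S ~ Bin(11, 0.5).
Step 4: Two-sided exact p-value = sum of Bin(11,0.5) probabilities at or below the observed probability = 1.000000.
Step 5: alpha = 0.1. fail to reject H0.

n_eff = 11, pos = 5, neg = 6, p = 1.000000, fail to reject H0.


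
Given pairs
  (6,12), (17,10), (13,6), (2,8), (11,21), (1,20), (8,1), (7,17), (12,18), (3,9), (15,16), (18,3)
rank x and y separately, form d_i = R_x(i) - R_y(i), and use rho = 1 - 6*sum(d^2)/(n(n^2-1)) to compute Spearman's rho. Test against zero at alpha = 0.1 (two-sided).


Step 1: Rank x and y separately (midranks; no ties here).
rank(x): 6->4, 17->11, 13->9, 2->2, 11->7, 1->1, 8->6, 7->5, 12->8, 3->3, 15->10, 18->12
rank(y): 12->7, 10->6, 6->3, 8->4, 21->12, 20->11, 1->1, 17->9, 18->10, 9->5, 16->8, 3->2
Step 2: d_i = R_x(i) - R_y(i); compute d_i^2.
  (4-7)^2=9, (11-6)^2=25, (9-3)^2=36, (2-4)^2=4, (7-12)^2=25, (1-11)^2=100, (6-1)^2=25, (5-9)^2=16, (8-10)^2=4, (3-5)^2=4, (10-8)^2=4, (12-2)^2=100
sum(d^2) = 352.
Step 3: rho = 1 - 6*352 / (12*(12^2 - 1)) = 1 - 2112/1716 = -0.230769.
Step 4: Under H0, t = rho * sqrt((n-2)/(1-rho^2)) = -0.7500 ~ t(10).
Step 5: Two-sided p-value from the t-distribution with 10 df = 0.470532.
Step 6: alpha = 0.1. fail to reject H0.

rho = -0.2308, p = 0.470532, fail to reject H0 at alpha = 0.1.


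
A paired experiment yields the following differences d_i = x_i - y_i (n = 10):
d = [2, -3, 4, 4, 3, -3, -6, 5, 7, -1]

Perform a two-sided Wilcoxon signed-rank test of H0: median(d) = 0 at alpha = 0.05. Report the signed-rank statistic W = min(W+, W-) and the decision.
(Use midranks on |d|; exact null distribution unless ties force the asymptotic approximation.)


Step 1: Drop any zero differences (none here) and take |d_i|.
|d| = [2, 3, 4, 4, 3, 3, 6, 5, 7, 1]
Step 2: Midrank |d_i| (ties get averaged ranks).
ranks: |2|->2, |3|->4, |4|->6.5, |4|->6.5, |3|->4, |3|->4, |6|->9, |5|->8, |7|->10, |1|->1
Step 3: Attach original signs; sum ranks with positive sign and with negative sign.
W+ = 2 + 6.5 + 6.5 + 4 + 8 + 10 = 37
W- = 4 + 4 + 9 + 1 = 18
(Check: W+ + W- = 55 should equal n(n+1)/2 = 55.)
Step 4: Test statistic W = min(W+, W-) = 18.
Step 5: Ties in |d|, so use the tie-corrected normal approximation.
        E[W] = n(n+1)/4 = 10*11/4 = 27.5.
        Tie groups: |d|=3 (t=3), |d|=4 (t=2); sum(t^3 - t) = 30.
        Var[W] = n(n+1)(2n+1)/24 - sum(t^3-t)/48 = 2310/24 - 30/48 = 95.625.
        z = (W - E[W]) / sqrt(Var[W]) = (18 - 27.5) / 9.7788 = -0.9715.
        Two-sided p = 2*Phi(z) = 0.331305.
Step 6: alpha = 0.05. fail to reject H0.

W+ = 37, W- = 18, W = min = 18, p = 0.331305, fail to reject H0.


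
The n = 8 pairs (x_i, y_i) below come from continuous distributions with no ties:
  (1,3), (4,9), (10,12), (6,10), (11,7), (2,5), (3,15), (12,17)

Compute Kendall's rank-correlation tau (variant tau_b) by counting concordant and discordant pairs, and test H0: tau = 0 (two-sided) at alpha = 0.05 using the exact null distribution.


Step 1: Enumerate the 28 unordered pairs (i,j) with i<j and classify each by sign(x_j-x_i) * sign(y_j-y_i).
  (1,2):dx=+3,dy=+6->C; (1,3):dx=+9,dy=+9->C; (1,4):dx=+5,dy=+7->C; (1,5):dx=+10,dy=+4->C
  (1,6):dx=+1,dy=+2->C; (1,7):dx=+2,dy=+12->C; (1,8):dx=+11,dy=+14->C; (2,3):dx=+6,dy=+3->C
  (2,4):dx=+2,dy=+1->C; (2,5):dx=+7,dy=-2->D; (2,6):dx=-2,dy=-4->C; (2,7):dx=-1,dy=+6->D
  (2,8):dx=+8,dy=+8->C; (3,4):dx=-4,dy=-2->C; (3,5):dx=+1,dy=-5->D; (3,6):dx=-8,dy=-7->C
  (3,7):dx=-7,dy=+3->D; (3,8):dx=+2,dy=+5->C; (4,5):dx=+5,dy=-3->D; (4,6):dx=-4,dy=-5->C
  (4,7):dx=-3,dy=+5->D; (4,8):dx=+6,dy=+7->C; (5,6):dx=-9,dy=-2->C; (5,7):dx=-8,dy=+8->D
  (5,8):dx=+1,dy=+10->C; (6,7):dx=+1,dy=+10->C; (6,8):dx=+10,dy=+12->C; (7,8):dx=+9,dy=+2->C
Step 2: C = 21, D = 7, total pairs = 28.
Step 3: tau = (C - D)/(n(n-1)/2) = (21 - 7)/28 = 0.500000.
Step 4: Exact two-sided p-value (enumerate n! = 40320 permutations of y under H0): p = 0.108681.
Step 5: alpha = 0.05. fail to reject H0.

tau_b = 0.5000 (C=21, D=7), p = 0.108681, fail to reject H0.


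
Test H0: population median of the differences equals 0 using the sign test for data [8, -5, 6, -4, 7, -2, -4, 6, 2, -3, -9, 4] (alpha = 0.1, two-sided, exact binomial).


Step 1: Discard zero differences. Original n = 12; n_eff = number of nonzero differences = 12.
Nonzero differences (with sign): +8, -5, +6, -4, +7, -2, -4, +6, +2, -3, -9, +4
Step 2: Count signs: positive = 6, negative = 6.
Step 3: Under H0: P(positive) = 0.5, so the number of positives S ~ Bin(12, 0.5).
Step 4: Two-sided exact p-value = sum of Bin(12,0.5) probabilities at or below the observed probability = 1.000000.
Step 5: alpha = 0.1. fail to reject H0.

n_eff = 12, pos = 6, neg = 6, p = 1.000000, fail to reject H0.


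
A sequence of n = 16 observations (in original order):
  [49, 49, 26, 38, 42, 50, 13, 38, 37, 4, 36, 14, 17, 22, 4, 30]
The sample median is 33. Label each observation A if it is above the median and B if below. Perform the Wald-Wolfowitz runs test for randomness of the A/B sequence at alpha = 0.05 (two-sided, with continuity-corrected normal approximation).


Step 1: Compute median = 33; label A = above, B = below.
Labels in order: AABAAABAABABBBBB  (n_A = 8, n_B = 8)
Step 2: Count runs R = 8.
Step 3: Under H0 (random ordering), E[R] = 2*n_A*n_B/(n_A+n_B) + 1 = 2*8*8/16 + 1 = 9.0000.
        Var[R] = 2*n_A*n_B*(2*n_A*n_B - n_A - n_B) / ((n_A+n_B)^2 * (n_A+n_B-1)) = 14336/3840 = 3.7333.
        SD[R] = 1.9322.
Step 4: Continuity-corrected z = (R + 0.5 - E[R]) / SD[R] = (8 + 0.5 - 9.0000) / 1.9322 = -0.2588.
Step 5: Two-sided p-value via normal approximation = 2*(1 - Phi(|z|)) = 0.795809.
Step 6: alpha = 0.05. fail to reject H0.

R = 8, z = -0.2588, p = 0.795809, fail to reject H0.


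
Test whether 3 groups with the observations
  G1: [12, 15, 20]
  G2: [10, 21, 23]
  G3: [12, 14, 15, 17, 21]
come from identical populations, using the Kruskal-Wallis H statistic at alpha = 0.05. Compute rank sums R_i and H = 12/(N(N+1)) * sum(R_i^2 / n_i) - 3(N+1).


Step 1: Combine all N = 11 observations and assign midranks.
sorted (value, group, rank): (10,G2,1), (12,G1,2.5), (12,G3,2.5), (14,G3,4), (15,G1,5.5), (15,G3,5.5), (17,G3,7), (20,G1,8), (21,G2,9.5), (21,G3,9.5), (23,G2,11)
Step 2: Sum ranks within each group.
R_1 = 16 (n_1 = 3)
R_2 = 21.5 (n_2 = 3)
R_3 = 28.5 (n_3 = 5)
Step 3: H = 12/(N(N+1)) * sum(R_i^2/n_i) - 3(N+1)
     = 12/(11*12) * (16^2/3 + 21.5^2/3 + 28.5^2/5) - 3*12
     = 0.090909 * 401.867 - 36
     = 0.533333.
Step 4: Ties present; correction factor C = 1 - 18/(11^3 - 11) = 0.986364. Corrected H = 0.533333 / 0.986364 = 0.540707.
Step 5: Under H0, H ~ chi^2(2); p-value = 0.763110.
Step 6: alpha = 0.05. fail to reject H0.

H = 0.5407, df = 2, p = 0.763110, fail to reject H0.


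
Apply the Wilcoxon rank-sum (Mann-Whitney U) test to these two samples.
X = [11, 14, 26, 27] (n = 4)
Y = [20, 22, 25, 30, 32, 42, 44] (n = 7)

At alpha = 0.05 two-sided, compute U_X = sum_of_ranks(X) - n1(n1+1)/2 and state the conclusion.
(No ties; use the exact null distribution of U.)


Step 1: Combine and sort all 11 observations; assign midranks.
sorted (value, group): (11,X), (14,X), (20,Y), (22,Y), (25,Y), (26,X), (27,X), (30,Y), (32,Y), (42,Y), (44,Y)
ranks: 11->1, 14->2, 20->3, 22->4, 25->5, 26->6, 27->7, 30->8, 32->9, 42->10, 44->11
Step 2: Rank sum for X: R1 = 1 + 2 + 6 + 7 = 16.
Step 3: U_X = R1 - n1(n1+1)/2 = 16 - 4*5/2 = 16 - 10 = 6.
       U_Y = n1*n2 - U_X = 28 - 6 = 22.
Step 4: No ties, so the exact null distribution of U (based on enumerating the C(11,4) = 330 equally likely rank assignments) gives the two-sided p-value.
Step 5: p-value = 0.163636; compare to alpha = 0.05. fail to reject H0.

U_X = 6, p = 0.163636, fail to reject H0 at alpha = 0.05.


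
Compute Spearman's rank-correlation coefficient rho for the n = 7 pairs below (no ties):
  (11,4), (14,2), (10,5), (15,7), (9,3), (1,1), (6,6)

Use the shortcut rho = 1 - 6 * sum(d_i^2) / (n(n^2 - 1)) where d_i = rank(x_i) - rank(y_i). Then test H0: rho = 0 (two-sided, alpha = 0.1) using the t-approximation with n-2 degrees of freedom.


Step 1: Rank x and y separately (midranks; no ties here).
rank(x): 11->5, 14->6, 10->4, 15->7, 9->3, 1->1, 6->2
rank(y): 4->4, 2->2, 5->5, 7->7, 3->3, 1->1, 6->6
Step 2: d_i = R_x(i) - R_y(i); compute d_i^2.
  (5-4)^2=1, (6-2)^2=16, (4-5)^2=1, (7-7)^2=0, (3-3)^2=0, (1-1)^2=0, (2-6)^2=16
sum(d^2) = 34.
Step 3: rho = 1 - 6*34 / (7*(7^2 - 1)) = 1 - 204/336 = 0.392857.
Step 4: Under H0, t = rho * sqrt((n-2)/(1-rho^2)) = 0.9553 ~ t(5).
Step 5: Two-sided p-value from the t-distribution with 5 df = 0.383317.
Step 6: alpha = 0.1. fail to reject H0.

rho = 0.3929, p = 0.383317, fail to reject H0 at alpha = 0.1.


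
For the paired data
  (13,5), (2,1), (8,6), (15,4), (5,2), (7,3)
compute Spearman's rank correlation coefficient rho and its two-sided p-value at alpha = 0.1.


Step 1: Rank x and y separately (midranks; no ties here).
rank(x): 13->5, 2->1, 8->4, 15->6, 5->2, 7->3
rank(y): 5->5, 1->1, 6->6, 4->4, 2->2, 3->3
Step 2: d_i = R_x(i) - R_y(i); compute d_i^2.
  (5-5)^2=0, (1-1)^2=0, (4-6)^2=4, (6-4)^2=4, (2-2)^2=0, (3-3)^2=0
sum(d^2) = 8.
Step 3: rho = 1 - 6*8 / (6*(6^2 - 1)) = 1 - 48/210 = 0.771429.
Step 4: Under H0, t = rho * sqrt((n-2)/(1-rho^2)) = 2.4247 ~ t(4).
Step 5: Two-sided p-value from the t-distribution with 4 df = 0.072397.
Step 6: alpha = 0.1. reject H0.

rho = 0.7714, p = 0.072397, reject H0 at alpha = 0.1.


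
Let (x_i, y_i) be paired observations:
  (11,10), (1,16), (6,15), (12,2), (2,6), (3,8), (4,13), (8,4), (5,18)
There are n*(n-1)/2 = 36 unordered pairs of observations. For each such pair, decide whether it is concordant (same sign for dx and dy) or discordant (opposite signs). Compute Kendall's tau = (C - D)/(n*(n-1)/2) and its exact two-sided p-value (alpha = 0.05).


Step 1: Enumerate the 36 unordered pairs (i,j) with i<j and classify each by sign(x_j-x_i) * sign(y_j-y_i).
  (1,2):dx=-10,dy=+6->D; (1,3):dx=-5,dy=+5->D; (1,4):dx=+1,dy=-8->D; (1,5):dx=-9,dy=-4->C
  (1,6):dx=-8,dy=-2->C; (1,7):dx=-7,dy=+3->D; (1,8):dx=-3,dy=-6->C; (1,9):dx=-6,dy=+8->D
  (2,3):dx=+5,dy=-1->D; (2,4):dx=+11,dy=-14->D; (2,5):dx=+1,dy=-10->D; (2,6):dx=+2,dy=-8->D
  (2,7):dx=+3,dy=-3->D; (2,8):dx=+7,dy=-12->D; (2,9):dx=+4,dy=+2->C; (3,4):dx=+6,dy=-13->D
  (3,5):dx=-4,dy=-9->C; (3,6):dx=-3,dy=-7->C; (3,7):dx=-2,dy=-2->C; (3,8):dx=+2,dy=-11->D
  (3,9):dx=-1,dy=+3->D; (4,5):dx=-10,dy=+4->D; (4,6):dx=-9,dy=+6->D; (4,7):dx=-8,dy=+11->D
  (4,8):dx=-4,dy=+2->D; (4,9):dx=-7,dy=+16->D; (5,6):dx=+1,dy=+2->C; (5,7):dx=+2,dy=+7->C
  (5,8):dx=+6,dy=-2->D; (5,9):dx=+3,dy=+12->C; (6,7):dx=+1,dy=+5->C; (6,8):dx=+5,dy=-4->D
  (6,9):dx=+2,dy=+10->C; (7,8):dx=+4,dy=-9->D; (7,9):dx=+1,dy=+5->C; (8,9):dx=-3,dy=+14->D
Step 2: C = 13, D = 23, total pairs = 36.
Step 3: tau = (C - D)/(n(n-1)/2) = (13 - 23)/36 = -0.277778.
Step 4: Exact two-sided p-value (enumerate n! = 362880 permutations of y under H0): p = 0.358488.
Step 5: alpha = 0.05. fail to reject H0.

tau_b = -0.2778 (C=13, D=23), p = 0.358488, fail to reject H0.


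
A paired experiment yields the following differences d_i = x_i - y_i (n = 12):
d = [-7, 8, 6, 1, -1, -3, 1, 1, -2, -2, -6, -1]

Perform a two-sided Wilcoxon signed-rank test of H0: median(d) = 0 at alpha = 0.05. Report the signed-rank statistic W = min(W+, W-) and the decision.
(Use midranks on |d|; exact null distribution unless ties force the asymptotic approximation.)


Step 1: Drop any zero differences (none here) and take |d_i|.
|d| = [7, 8, 6, 1, 1, 3, 1, 1, 2, 2, 6, 1]
Step 2: Midrank |d_i| (ties get averaged ranks).
ranks: |7|->11, |8|->12, |6|->9.5, |1|->3, |1|->3, |3|->8, |1|->3, |1|->3, |2|->6.5, |2|->6.5, |6|->9.5, |1|->3
Step 3: Attach original signs; sum ranks with positive sign and with negative sign.
W+ = 12 + 9.5 + 3 + 3 + 3 = 30.5
W- = 11 + 3 + 8 + 6.5 + 6.5 + 9.5 + 3 = 47.5
(Check: W+ + W- = 78 should equal n(n+1)/2 = 78.)
Step 4: Test statistic W = min(W+, W-) = 30.5.
Step 5: Ties in |d|, so use the tie-corrected normal approximation.
        E[W] = n(n+1)/4 = 12*13/4 = 39.
        Tie groups: |d|=1 (t=5), |d|=2 (t=2), |d|=6 (t=2); sum(t^3 - t) = 132.
        Var[W] = n(n+1)(2n+1)/24 - sum(t^3-t)/48 = 3900/24 - 132/48 = 159.75.
        z = (W - E[W]) / sqrt(Var[W]) = (30.5 - 39) / 12.6392 = -0.6725.
        Two-sided p = 2*Phi(z) = 0.501259.
Step 6: alpha = 0.05. fail to reject H0.

W+ = 30.5, W- = 47.5, W = min = 30.5, p = 0.501259, fail to reject H0.


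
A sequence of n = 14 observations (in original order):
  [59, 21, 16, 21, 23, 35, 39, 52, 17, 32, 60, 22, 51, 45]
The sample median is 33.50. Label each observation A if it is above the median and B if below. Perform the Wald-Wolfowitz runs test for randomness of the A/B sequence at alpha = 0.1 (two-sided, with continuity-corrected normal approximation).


Step 1: Compute median = 33.50; label A = above, B = below.
Labels in order: ABBBBAAABBABAA  (n_A = 7, n_B = 7)
Step 2: Count runs R = 7.
Step 3: Under H0 (random ordering), E[R] = 2*n_A*n_B/(n_A+n_B) + 1 = 2*7*7/14 + 1 = 8.0000.
        Var[R] = 2*n_A*n_B*(2*n_A*n_B - n_A - n_B) / ((n_A+n_B)^2 * (n_A+n_B-1)) = 8232/2548 = 3.2308.
        SD[R] = 1.7974.
Step 4: Continuity-corrected z = (R + 0.5 - E[R]) / SD[R] = (7 + 0.5 - 8.0000) / 1.7974 = -0.2782.
Step 5: Two-sided p-value via normal approximation = 2*(1 - Phi(|z|)) = 0.780879.
Step 6: alpha = 0.1. fail to reject H0.

R = 7, z = -0.2782, p = 0.780879, fail to reject H0.


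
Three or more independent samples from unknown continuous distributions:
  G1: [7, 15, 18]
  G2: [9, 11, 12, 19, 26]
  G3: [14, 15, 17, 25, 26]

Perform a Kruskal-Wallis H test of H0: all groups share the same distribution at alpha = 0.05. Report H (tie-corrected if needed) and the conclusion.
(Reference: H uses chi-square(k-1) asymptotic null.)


Step 1: Combine all N = 13 observations and assign midranks.
sorted (value, group, rank): (7,G1,1), (9,G2,2), (11,G2,3), (12,G2,4), (14,G3,5), (15,G1,6.5), (15,G3,6.5), (17,G3,8), (18,G1,9), (19,G2,10), (25,G3,11), (26,G2,12.5), (26,G3,12.5)
Step 2: Sum ranks within each group.
R_1 = 16.5 (n_1 = 3)
R_2 = 31.5 (n_2 = 5)
R_3 = 43 (n_3 = 5)
Step 3: H = 12/(N(N+1)) * sum(R_i^2/n_i) - 3(N+1)
     = 12/(13*14) * (16.5^2/3 + 31.5^2/5 + 43^2/5) - 3*14
     = 0.065934 * 659 - 42
     = 1.450549.
Step 4: Ties present; correction factor C = 1 - 12/(13^3 - 13) = 0.994505. Corrected H = 1.450549 / 0.994505 = 1.458564.
Step 5: Under H0, H ~ chi^2(2); p-value = 0.482255.
Step 6: alpha = 0.05. fail to reject H0.

H = 1.4586, df = 2, p = 0.482255, fail to reject H0.


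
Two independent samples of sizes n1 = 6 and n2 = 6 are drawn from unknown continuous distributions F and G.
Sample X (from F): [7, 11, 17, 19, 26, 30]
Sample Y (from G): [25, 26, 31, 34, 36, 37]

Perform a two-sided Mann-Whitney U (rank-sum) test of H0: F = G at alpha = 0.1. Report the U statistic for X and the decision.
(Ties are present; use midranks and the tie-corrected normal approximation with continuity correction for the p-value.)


Step 1: Combine and sort all 12 observations; assign midranks.
sorted (value, group): (7,X), (11,X), (17,X), (19,X), (25,Y), (26,X), (26,Y), (30,X), (31,Y), (34,Y), (36,Y), (37,Y)
ranks: 7->1, 11->2, 17->3, 19->4, 25->5, 26->6.5, 26->6.5, 30->8, 31->9, 34->10, 36->11, 37->12
Step 2: Rank sum for X: R1 = 1 + 2 + 3 + 4 + 6.5 + 8 = 24.5.
Step 3: U_X = R1 - n1(n1+1)/2 = 24.5 - 6*7/2 = 24.5 - 21 = 3.5.
       U_Y = n1*n2 - U_X = 36 - 3.5 = 32.5.
Step 4: Ties are present, so use the tie-corrected normal approximation (with continuity correction) for the p-value.
Step 5: p-value = 0.024722; compare to alpha = 0.1. reject H0.

U_X = 3.5, p = 0.024722, reject H0 at alpha = 0.1.


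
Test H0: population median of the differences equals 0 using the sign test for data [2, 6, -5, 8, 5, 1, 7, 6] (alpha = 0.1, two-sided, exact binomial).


Step 1: Discard zero differences. Original n = 8; n_eff = number of nonzero differences = 8.
Nonzero differences (with sign): +2, +6, -5, +8, +5, +1, +7, +6
Step 2: Count signs: positive = 7, negative = 1.
Step 3: Under H0: P(positive) = 0.5, so the number of positives S ~ Bin(8, 0.5).
Step 4: Two-sided exact p-value = sum of Bin(8,0.5) probabilities at or below the observed probability = 0.070312.
Step 5: alpha = 0.1. reject H0.

n_eff = 8, pos = 7, neg = 1, p = 0.070312, reject H0.


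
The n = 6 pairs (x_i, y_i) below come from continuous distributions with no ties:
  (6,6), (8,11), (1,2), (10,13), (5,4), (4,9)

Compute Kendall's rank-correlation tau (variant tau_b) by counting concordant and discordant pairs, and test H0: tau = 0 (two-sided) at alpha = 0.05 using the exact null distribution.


Step 1: Enumerate the 15 unordered pairs (i,j) with i<j and classify each by sign(x_j-x_i) * sign(y_j-y_i).
  (1,2):dx=+2,dy=+5->C; (1,3):dx=-5,dy=-4->C; (1,4):dx=+4,dy=+7->C; (1,5):dx=-1,dy=-2->C
  (1,6):dx=-2,dy=+3->D; (2,3):dx=-7,dy=-9->C; (2,4):dx=+2,dy=+2->C; (2,5):dx=-3,dy=-7->C
  (2,6):dx=-4,dy=-2->C; (3,4):dx=+9,dy=+11->C; (3,5):dx=+4,dy=+2->C; (3,6):dx=+3,dy=+7->C
  (4,5):dx=-5,dy=-9->C; (4,6):dx=-6,dy=-4->C; (5,6):dx=-1,dy=+5->D
Step 2: C = 13, D = 2, total pairs = 15.
Step 3: tau = (C - D)/(n(n-1)/2) = (13 - 2)/15 = 0.733333.
Step 4: Exact two-sided p-value (enumerate n! = 720 permutations of y under H0): p = 0.055556.
Step 5: alpha = 0.05. fail to reject H0.

tau_b = 0.7333 (C=13, D=2), p = 0.055556, fail to reject H0.


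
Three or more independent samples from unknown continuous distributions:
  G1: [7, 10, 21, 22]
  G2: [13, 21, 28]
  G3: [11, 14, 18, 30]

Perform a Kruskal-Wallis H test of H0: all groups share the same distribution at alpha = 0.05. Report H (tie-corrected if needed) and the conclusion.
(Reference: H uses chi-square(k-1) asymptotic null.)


Step 1: Combine all N = 11 observations and assign midranks.
sorted (value, group, rank): (7,G1,1), (10,G1,2), (11,G3,3), (13,G2,4), (14,G3,5), (18,G3,6), (21,G1,7.5), (21,G2,7.5), (22,G1,9), (28,G2,10), (30,G3,11)
Step 2: Sum ranks within each group.
R_1 = 19.5 (n_1 = 4)
R_2 = 21.5 (n_2 = 3)
R_3 = 25 (n_3 = 4)
Step 3: H = 12/(N(N+1)) * sum(R_i^2/n_i) - 3(N+1)
     = 12/(11*12) * (19.5^2/4 + 21.5^2/3 + 25^2/4) - 3*12
     = 0.090909 * 405.396 - 36
     = 0.854167.
Step 4: Ties present; correction factor C = 1 - 6/(11^3 - 11) = 0.995455. Corrected H = 0.854167 / 0.995455 = 0.858067.
Step 5: Under H0, H ~ chi^2(2); p-value = 0.651138.
Step 6: alpha = 0.05. fail to reject H0.

H = 0.8581, df = 2, p = 0.651138, fail to reject H0.


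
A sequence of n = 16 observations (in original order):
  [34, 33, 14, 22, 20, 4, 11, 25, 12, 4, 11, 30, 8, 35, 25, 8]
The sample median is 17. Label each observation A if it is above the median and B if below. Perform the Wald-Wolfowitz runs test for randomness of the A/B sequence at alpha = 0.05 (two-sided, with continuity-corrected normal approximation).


Step 1: Compute median = 17; label A = above, B = below.
Labels in order: AABAABBABBBABAAB  (n_A = 8, n_B = 8)
Step 2: Count runs R = 10.
Step 3: Under H0 (random ordering), E[R] = 2*n_A*n_B/(n_A+n_B) + 1 = 2*8*8/16 + 1 = 9.0000.
        Var[R] = 2*n_A*n_B*(2*n_A*n_B - n_A - n_B) / ((n_A+n_B)^2 * (n_A+n_B-1)) = 14336/3840 = 3.7333.
        SD[R] = 1.9322.
Step 4: Continuity-corrected z = (R - 0.5 - E[R]) / SD[R] = (10 - 0.5 - 9.0000) / 1.9322 = 0.2588.
Step 5: Two-sided p-value via normal approximation = 2*(1 - Phi(|z|)) = 0.795809.
Step 6: alpha = 0.05. fail to reject H0.

R = 10, z = 0.2588, p = 0.795809, fail to reject H0.


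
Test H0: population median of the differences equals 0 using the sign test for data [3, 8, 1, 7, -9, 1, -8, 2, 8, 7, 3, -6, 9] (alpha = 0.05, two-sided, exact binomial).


Step 1: Discard zero differences. Original n = 13; n_eff = number of nonzero differences = 13.
Nonzero differences (with sign): +3, +8, +1, +7, -9, +1, -8, +2, +8, +7, +3, -6, +9
Step 2: Count signs: positive = 10, negative = 3.
Step 3: Under H0: P(positive) = 0.5, so the number of positives S ~ Bin(13, 0.5).
Step 4: Two-sided exact p-value = sum of Bin(13,0.5) probabilities at or below the observed probability = 0.092285.
Step 5: alpha = 0.05. fail to reject H0.

n_eff = 13, pos = 10, neg = 3, p = 0.092285, fail to reject H0.


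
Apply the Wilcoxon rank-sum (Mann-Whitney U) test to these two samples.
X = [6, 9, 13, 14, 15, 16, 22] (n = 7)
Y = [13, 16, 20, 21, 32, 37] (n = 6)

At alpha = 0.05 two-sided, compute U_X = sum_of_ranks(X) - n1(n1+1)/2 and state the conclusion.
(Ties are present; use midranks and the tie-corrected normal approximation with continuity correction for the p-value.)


Step 1: Combine and sort all 13 observations; assign midranks.
sorted (value, group): (6,X), (9,X), (13,X), (13,Y), (14,X), (15,X), (16,X), (16,Y), (20,Y), (21,Y), (22,X), (32,Y), (37,Y)
ranks: 6->1, 9->2, 13->3.5, 13->3.5, 14->5, 15->6, 16->7.5, 16->7.5, 20->9, 21->10, 22->11, 32->12, 37->13
Step 2: Rank sum for X: R1 = 1 + 2 + 3.5 + 5 + 6 + 7.5 + 11 = 36.
Step 3: U_X = R1 - n1(n1+1)/2 = 36 - 7*8/2 = 36 - 28 = 8.
       U_Y = n1*n2 - U_X = 42 - 8 = 34.
Step 4: Ties are present, so use the tie-corrected normal approximation (with continuity correction) for the p-value.
Step 5: p-value = 0.073351; compare to alpha = 0.05. fail to reject H0.

U_X = 8, p = 0.073351, fail to reject H0 at alpha = 0.05.


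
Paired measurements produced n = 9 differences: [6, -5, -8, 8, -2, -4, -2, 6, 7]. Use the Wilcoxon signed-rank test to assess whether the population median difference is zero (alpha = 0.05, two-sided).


Step 1: Drop any zero differences (none here) and take |d_i|.
|d| = [6, 5, 8, 8, 2, 4, 2, 6, 7]
Step 2: Midrank |d_i| (ties get averaged ranks).
ranks: |6|->5.5, |5|->4, |8|->8.5, |8|->8.5, |2|->1.5, |4|->3, |2|->1.5, |6|->5.5, |7|->7
Step 3: Attach original signs; sum ranks with positive sign and with negative sign.
W+ = 5.5 + 8.5 + 5.5 + 7 = 26.5
W- = 4 + 8.5 + 1.5 + 3 + 1.5 = 18.5
(Check: W+ + W- = 45 should equal n(n+1)/2 = 45.)
Step 4: Test statistic W = min(W+, W-) = 18.5.
Step 5: Ties in |d|, so use the tie-corrected normal approximation.
        E[W] = n(n+1)/4 = 9*10/4 = 22.5.
        Tie groups: |d|=2 (t=2), |d|=6 (t=2), |d|=8 (t=2); sum(t^3 - t) = 18.
        Var[W] = n(n+1)(2n+1)/24 - sum(t^3-t)/48 = 1710/24 - 18/48 = 70.875.
        z = (W - E[W]) / sqrt(Var[W]) = (18.5 - 22.5) / 8.4187 = -0.4751.
        Two-sided p = 2*Phi(z) = 0.634694.
Step 6: alpha = 0.05. fail to reject H0.

W+ = 26.5, W- = 18.5, W = min = 18.5, p = 0.634694, fail to reject H0.
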